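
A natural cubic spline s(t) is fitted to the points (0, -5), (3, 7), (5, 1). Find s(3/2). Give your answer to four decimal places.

3.3625

Let m_i = s''(x_i). Step sizes h_i = 3, 2; slopes of the chords Δ_i = (y_(i+1) - y_i)/h_i = 4, -3.
  3·m_0 + 10·m_1 + 2·m_2 = 6(Δ_1 - Δ_0) = -42
Natural end conditions: m_0 = m_2 = 0.
Solving: m_0 = 0, m_1 = -21/5, m_2 = 0.
On [0, 3], s(t) = -5 + 61/10·t + 0·t² - 7/30·t³.
With t = 3/2: s(3/2) = 269/80.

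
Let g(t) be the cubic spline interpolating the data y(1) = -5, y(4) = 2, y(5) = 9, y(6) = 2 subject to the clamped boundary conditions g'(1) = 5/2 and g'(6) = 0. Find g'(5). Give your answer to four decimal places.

Put m_i = g'' at the i-th knot. Here h = (3, 1, 1) and Δ = (7/3, 7, -7), so the interior equations h_(i-1)·m_(i-1) + 2(h_(i-1)+h_i)·m_i + h_i·m_(i+1) = 6(Δ_i − Δ_(i-1)) read
  3·m_0 + 8·m_1 + 1·m_2 = 6(Δ_1 - Δ_0) = 28
  1·m_1 + 4·m_2 + 1·m_3 = 6(Δ_2 - Δ_1) = -84
Clamped end conditions give two more equations: 2h_0·m_0 + h_0·m_1 = 6(Δ_0 - g'(1)) = -1 and h_2·m_2 + 2h_2·m_3 = 6(g'(6) - Δ_2) = 42.
Hence m_0 = -424/87, m_1 = 273/29, m_2 = -948/29, m_3 = 1083/29.
On [5, 6], g'(t) = b_2 + 2c_2·(t - 5) + 3d_2·(t - 5)² with b_2 = Δ_2 - h_2(2m_2 + m_3)/6 = -135/58, c_2 = m_2/2 = -474/29, d_2 = (m_3 - m_2)/(6h_2) = 677/58. So g'(5) = -135/58.

-2.3276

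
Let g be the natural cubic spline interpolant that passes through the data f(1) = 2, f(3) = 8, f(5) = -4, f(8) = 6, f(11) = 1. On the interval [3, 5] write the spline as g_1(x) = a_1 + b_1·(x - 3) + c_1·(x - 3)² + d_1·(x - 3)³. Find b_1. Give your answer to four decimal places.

-2.9667

With M_i denoting the second derivative at x_i, h_i = 2, 2, 3, 3, and Δ_i = (y_(i+1) − y_i)/h_i = 3, -6, 10/3, -5/3:
  2·M_0 + 8·M_1 + 2·M_2 = 6(Δ_1 - Δ_0) = -54
  2·M_1 + 10·M_2 + 3·M_3 = 6(Δ_2 - Δ_1) = 56
  3·M_2 + 12·M_3 + 3·M_4 = 6(Δ_3 - Δ_2) = -30
Natural end conditions: M_0 = M_4 = 0.
Forward elimination and back-substitution give M_0 = 0, M_1 = -179/20, M_2 = 44/5, M_3 = -47/10, M_4 = 0.
On [3, 5], with g_1(x) = a_1 + b_1·(x - 3) + c_1·(x - 3)² + d_1·(x - 3)³: c_1 = M_1/2 = -179/40, d_1 = (M_2 - M_1)/(6h_1) = 71/48, b_1 = Δ_1 - h_1(2M_1 + M_2)/6 = -89/30.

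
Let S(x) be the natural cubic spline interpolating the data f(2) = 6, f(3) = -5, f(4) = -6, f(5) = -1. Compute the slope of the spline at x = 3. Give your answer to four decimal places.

Put σ_i = S'' at the i-th knot. Here h = (1, 1, 1) and Δ = (-11, -1, 5), so the interior equations h_(i-1)·σ_(i-1) + 2(h_(i-1)+h_i)·σ_i + h_i·σ_(i+1) = 6(Δ_i − Δ_(i-1)) read
  1·σ_0 + 4·σ_1 + 1·σ_2 = 6(Δ_1 - Δ_0) = 60
  1·σ_1 + 4·σ_2 + 1·σ_3 = 6(Δ_2 - Δ_1) = 36
Natural end conditions: σ_0 = σ_3 = 0.
Solving the tridiagonal system: σ_0 = 0, σ_1 = 68/5, σ_2 = 28/5, σ_3 = 0.
On [3, 4], S'(x) = b_1 + 2c_1·(x - 3) + 3d_1·(x - 3)² with b_1 = Δ_1 - h_1(2σ_1 + σ_2)/6 = -97/15, c_1 = σ_1/2 = 34/5, d_1 = (σ_2 - σ_1)/(6h_1) = -4/3. So S'(3) = -97/15.

-6.4667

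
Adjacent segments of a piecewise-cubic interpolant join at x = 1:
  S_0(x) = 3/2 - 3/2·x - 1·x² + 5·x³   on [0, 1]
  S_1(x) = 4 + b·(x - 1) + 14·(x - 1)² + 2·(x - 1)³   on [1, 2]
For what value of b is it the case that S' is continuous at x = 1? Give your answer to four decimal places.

11.5000

S_0'(x) = -3/2 - 2·x + 15·x², so S_0'(1) = 23/2. On the right, S_1'(1) = b, so b = 23/2.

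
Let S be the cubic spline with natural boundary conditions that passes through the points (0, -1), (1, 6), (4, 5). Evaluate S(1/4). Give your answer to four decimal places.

0.9648

Write m_i for S''(x_i). With h_i = 1, 3 and divided differences Δ_i = 7, -1/3, the continuity of S' gives the tridiagonal system
  1·m_0 + 8·m_1 + 3·m_2 = 6(Δ_1 - Δ_0) = -44
Natural end conditions: m_0 = m_2 = 0.
Forward elimination and back-substitution give m_0 = 0, m_1 = -11/2, m_2 = 0.
On [0, 1], S(t) = -1 + 95/12·t + 0·t² - 11/12·t³.
With t = 1/4: S(1/4) = 247/256.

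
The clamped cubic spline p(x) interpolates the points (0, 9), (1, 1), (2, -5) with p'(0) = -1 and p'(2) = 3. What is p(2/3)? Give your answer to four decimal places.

4.6296

Let M_i = p''(x_i). Step sizes h_i = 1, 1; slopes of the chords Δ_i = (y_(i+1) - y_i)/h_i = -8, -6.
  1·M_0 + 4·M_1 + 1·M_2 = 6(Δ_1 - Δ_0) = 12
Clamped end conditions give two more equations: 2h_0·M_0 + h_0·M_1 = 6(Δ_0 - p'(0)) = -42 and h_1·M_1 + 2h_1·M_2 = 6(p'(2) - Δ_1) = 54.
Hence M_0 = -22, M_1 = 2, M_2 = 26.
On [0, 1], p(x) = 9 - 1·x - 11·x² + 4·x³.
With x = 2/3: p(2/3) = 125/27.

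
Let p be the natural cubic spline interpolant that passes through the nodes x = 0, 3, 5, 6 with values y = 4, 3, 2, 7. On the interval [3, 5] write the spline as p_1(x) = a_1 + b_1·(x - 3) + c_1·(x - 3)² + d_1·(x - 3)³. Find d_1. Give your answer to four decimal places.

Put M_i = p'' at the i-th knot. Here h = (3, 2, 1) and Δ = (-1/3, -1/2, 5), so the interior equations h_(i-1)·M_(i-1) + 2(h_(i-1)+h_i)·M_i + h_i·M_(i+1) = 6(Δ_i − Δ_(i-1)) read
  3·M_0 + 10·M_1 + 2·M_2 = 6(Δ_1 - Δ_0) = -1
  2·M_1 + 6·M_2 + 1·M_3 = 6(Δ_2 - Δ_1) = 33
Natural end conditions: M_0 = M_3 = 0.
Solving the tridiagonal system: M_0 = 0, M_1 = -9/7, M_2 = 83/14, M_3 = 0.
On [3, 5], with p_1(x) = a_1 + b_1·(x - 3) + c_1·(x - 3)² + d_1·(x - 3)³: c_1 = M_1/2 = -9/14, d_1 = (M_2 - M_1)/(6h_1) = 101/168, b_1 = Δ_1 - h_1(2M_1 + M_2)/6 = -34/21.

0.6012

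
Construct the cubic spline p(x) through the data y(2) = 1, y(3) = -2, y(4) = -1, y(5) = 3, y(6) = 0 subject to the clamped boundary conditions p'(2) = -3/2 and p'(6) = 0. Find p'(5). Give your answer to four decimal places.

-0.3482

Let σ_i = p''(x_i). Step sizes h_i = 1, 1, 1, 1; slopes of the chords Δ_i = (y_(i+1) - y_i)/h_i = -3, 1, 4, -3.
  1·σ_0 + 4·σ_1 + 1·σ_2 = 6(Δ_1 - Δ_0) = 24
  1·σ_1 + 4·σ_2 + 1·σ_3 = 6(Δ_2 - Δ_1) = 18
  1·σ_2 + 4·σ_3 + 1·σ_4 = 6(Δ_3 - Δ_2) = -42
Clamped end conditions give two more equations: 2h_0·σ_0 + h_0·σ_1 = 6(Δ_0 - p'(2)) = -9 and h_3·σ_3 + 2h_3·σ_4 = 6(p'(6) - Δ_3) = 18.
Hence σ_0 = -423/56, σ_1 = 171/28, σ_2 = 57/8, σ_3 = -465/28, σ_4 = 969/56.
On [5, 6], p'(x) = b_3 + 2c_3·(x - 5) + 3d_3·(x - 5)² with b_3 = Δ_3 - h_3(2σ_3 + σ_4)/6 = -39/112, c_3 = σ_3/2 = -465/56, d_3 = (σ_4 - σ_3)/(6h_3) = 633/112. So p'(5) = -39/112.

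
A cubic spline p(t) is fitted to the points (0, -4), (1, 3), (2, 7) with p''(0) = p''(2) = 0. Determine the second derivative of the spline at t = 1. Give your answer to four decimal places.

-4.5000

Let m_i = p''(x_i). Step sizes h_i = 1, 1; slopes of the chords Δ_i = (y_(i+1) - y_i)/h_i = 7, 4.
  1·m_0 + 4·m_1 + 1·m_2 = 6(Δ_1 - Δ_0) = -18
Natural end conditions: m_0 = m_2 = 0.
Hence m_0 = 0, m_1 = -9/2, m_2 = 0.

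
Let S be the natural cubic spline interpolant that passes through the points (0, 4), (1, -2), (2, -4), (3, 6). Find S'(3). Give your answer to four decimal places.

12.9333

Write m_i for S''(x_i). With h_i = 1, 1, 1 and divided differences Δ_i = -6, -2, 10, the continuity of S' gives the tridiagonal system
  1·m_0 + 4·m_1 + 1·m_2 = 6(Δ_1 - Δ_0) = 24
  1·m_1 + 4·m_2 + 1·m_3 = 6(Δ_2 - Δ_1) = 72
Natural end conditions: m_0 = m_3 = 0.
Hence m_0 = 0, m_1 = 8/5, m_2 = 88/5, m_3 = 0.
On [2, 3], S'(t) = b_2 + 2c_2·(t - 2) + 3d_2·(t - 2)² with b_2 = Δ_2 - h_2(2m_2 + m_3)/6 = 62/15, c_2 = m_2/2 = 44/5, d_2 = (m_3 - m_2)/(6h_2) = -44/15. So S'(3) = 194/15.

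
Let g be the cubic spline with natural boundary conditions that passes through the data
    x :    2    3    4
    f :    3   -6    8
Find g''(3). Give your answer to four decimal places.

34.5000

With M_i denoting the second derivative at x_i, h_i = 1, 1, and Δ_i = (y_(i+1) − y_i)/h_i = -9, 14:
  1·M_0 + 4·M_1 + 1·M_2 = 6(Δ_1 - Δ_0) = 138
Natural end conditions: M_0 = M_2 = 0.
Solving the tridiagonal system: M_0 = 0, M_1 = 69/2, M_2 = 0.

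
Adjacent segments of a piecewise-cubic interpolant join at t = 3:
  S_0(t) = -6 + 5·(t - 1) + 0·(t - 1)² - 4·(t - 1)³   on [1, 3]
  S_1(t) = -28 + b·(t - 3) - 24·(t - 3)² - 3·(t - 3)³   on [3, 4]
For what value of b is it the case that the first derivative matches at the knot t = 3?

-43

S_0'(t) = 5 + 0·(t - 1) - 12·(t - 1)², so S_0'(3) = -43. On the right, S_1'(3) = b, so b = -43.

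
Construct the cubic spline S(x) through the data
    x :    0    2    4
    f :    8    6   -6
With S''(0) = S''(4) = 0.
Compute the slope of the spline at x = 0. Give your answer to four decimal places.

Let σ_i = S''(x_i). Step sizes h_i = 2, 2; slopes of the chords Δ_i = (y_(i+1) - y_i)/h_i = -1, -6.
  2·σ_0 + 8·σ_1 + 2·σ_2 = 6(Δ_1 - Δ_0) = -30
Natural end conditions: σ_0 = σ_2 = 0.
Solving: σ_0 = 0, σ_1 = -15/4, σ_2 = 0.
On [0, 2], S'(x) = b_0 + 2c_0·x + 3d_0·x² with b_0 = Δ_0 - h_0(2σ_0 + σ_1)/6 = 1/4, c_0 = σ_0/2 = 0, d_0 = (σ_1 - σ_0)/(6h_0) = -5/16. So S'(0) = 1/4.

0.2500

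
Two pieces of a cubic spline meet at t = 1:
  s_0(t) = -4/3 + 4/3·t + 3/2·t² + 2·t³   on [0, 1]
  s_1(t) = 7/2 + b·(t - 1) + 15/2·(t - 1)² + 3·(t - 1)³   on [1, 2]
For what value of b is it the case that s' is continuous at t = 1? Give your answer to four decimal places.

s_0'(t) = 4/3 + 3·t + 6·t², so s_0'(1) = 31/3. On the right, s_1'(1) = b, so b = 31/3.

10.3333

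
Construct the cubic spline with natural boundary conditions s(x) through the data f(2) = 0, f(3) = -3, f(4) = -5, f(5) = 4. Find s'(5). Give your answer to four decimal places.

11.8667

Let M_i = s''(x_i). Step sizes h_i = 1, 1, 1; slopes of the chords Δ_i = (y_(i+1) - y_i)/h_i = -3, -2, 9.
  1·M_0 + 4·M_1 + 1·M_2 = 6(Δ_1 - Δ_0) = 6
  1·M_1 + 4·M_2 + 1·M_3 = 6(Δ_2 - Δ_1) = 66
Natural end conditions: M_0 = M_3 = 0.
Hence M_0 = 0, M_1 = -14/5, M_2 = 86/5, M_3 = 0.
On [4, 5], s'(x) = b_2 + 2c_2·(x - 4) + 3d_2·(x - 4)² with b_2 = Δ_2 - h_2(2M_2 + M_3)/6 = 49/15, c_2 = M_2/2 = 43/5, d_2 = (M_3 - M_2)/(6h_2) = -43/15. So s'(5) = 178/15.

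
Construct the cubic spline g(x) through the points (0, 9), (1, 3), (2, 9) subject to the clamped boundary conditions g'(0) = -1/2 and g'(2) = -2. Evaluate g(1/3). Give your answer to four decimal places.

7.3241

With M_i denoting the second derivative at x_i, h_i = 1, 1, and Δ_i = (y_(i+1) − y_i)/h_i = -6, 6:
  1·M_0 + 4·M_1 + 1·M_2 = 6(Δ_1 - Δ_0) = 72
Clamped end conditions give two more equations: 2h_0·M_0 + h_0·M_1 = 6(Δ_0 - g'(0)) = -33 and h_1·M_1 + 2h_1·M_2 = 6(g'(2) - Δ_1) = -48.
Hence M_0 = -141/4, M_1 = 75/2, M_2 = -171/4.
On [0, 1], g(x) = 9 - 1/2·x - 141/8·x² + 97/8·x³.
With x = 1/3: g(1/3) = 791/108.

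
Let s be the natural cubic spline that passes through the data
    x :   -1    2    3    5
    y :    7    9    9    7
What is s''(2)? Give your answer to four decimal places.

-0.3830

With σ_i denoting the second derivative at x_i, h_i = 3, 1, 2, and Δ_i = (y_(i+1) − y_i)/h_i = 2/3, 0, -1:
  3·σ_0 + 8·σ_1 + 1·σ_2 = 6(Δ_1 - Δ_0) = -4
  1·σ_1 + 6·σ_2 + 2·σ_3 = 6(Δ_2 - Δ_1) = -6
Natural end conditions: σ_0 = σ_3 = 0.
Solving: σ_0 = 0, σ_1 = -18/47, σ_2 = -44/47, σ_3 = 0.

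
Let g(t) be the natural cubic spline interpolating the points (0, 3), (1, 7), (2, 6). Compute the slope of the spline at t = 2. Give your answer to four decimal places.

-2.2500

With M_i denoting the second derivative at x_i, h_i = 1, 1, and Δ_i = (y_(i+1) − y_i)/h_i = 4, -1:
  1·M_0 + 4·M_1 + 1·M_2 = 6(Δ_1 - Δ_0) = -30
Natural end conditions: M_0 = M_2 = 0.
Forward elimination and back-substitution give M_0 = 0, M_1 = -15/2, M_2 = 0.
On [1, 2], g'(t) = b_1 + 2c_1·(t - 1) + 3d_1·(t - 1)² with b_1 = Δ_1 - h_1(2M_1 + M_2)/6 = 3/2, c_1 = M_1/2 = -15/4, d_1 = (M_2 - M_1)/(6h_1) = 5/4. So g'(2) = -9/4.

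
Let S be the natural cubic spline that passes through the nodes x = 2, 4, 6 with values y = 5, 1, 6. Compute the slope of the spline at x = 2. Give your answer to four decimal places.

-3.1250

Let M_i = S''(x_i). Step sizes h_i = 2, 2; slopes of the chords Δ_i = (y_(i+1) - y_i)/h_i = -2, 5/2.
  2·M_0 + 8·M_1 + 2·M_2 = 6(Δ_1 - Δ_0) = 27
Natural end conditions: M_0 = M_2 = 0.
Forward elimination and back-substitution give M_0 = 0, M_1 = 27/8, M_2 = 0.
On [2, 4], S'(x) = b_0 + 2c_0·(x - 2) + 3d_0·(x - 2)² with b_0 = Δ_0 - h_0(2M_0 + M_1)/6 = -25/8, c_0 = M_0/2 = 0, d_0 = (M_1 - M_0)/(6h_0) = 9/32. So S'(2) = -25/8.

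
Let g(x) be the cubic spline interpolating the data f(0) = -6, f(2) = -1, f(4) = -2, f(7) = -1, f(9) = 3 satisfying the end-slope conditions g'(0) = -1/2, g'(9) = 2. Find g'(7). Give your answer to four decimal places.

Put m_i = g'' at the i-th knot. Here h = (2, 2, 3, 2) and Δ = (5/2, -1/2, 1/3, 2), so the interior equations h_(i-1)·m_(i-1) + 2(h_(i-1)+h_i)·m_i + h_i·m_(i+1) = 6(Δ_i − Δ_(i-1)) read
  2·m_0 + 8·m_1 + 2·m_2 = 6(Δ_1 - Δ_0) = -18
  2·m_1 + 10·m_2 + 3·m_3 = 6(Δ_2 - Δ_1) = 5
  3·m_2 + 10·m_3 + 2·m_4 = 6(Δ_3 - Δ_2) = 10
Clamped end conditions give two more equations: 2h_0·m_0 + h_0·m_1 = 6(Δ_0 - g'(0)) = 18 and h_3·m_3 + 2h_3·m_4 = 6(g'(9) - Δ_3) = 0.
Hence m_0 = 1166/177, m_1 = -739/177, m_2 = 197/177, m_3 = 131/177, m_4 = -131/354.
On [7, 9], g'(x) = b_3 + 2c_3·(x - 7) + 3d_3·(x - 7)² with b_3 = Δ_3 - h_3(2m_3 + m_4)/6 = 577/354, c_3 = m_3/2 = 131/354, d_3 = (m_4 - m_3)/(6h_3) = -131/1416. So g'(7) = 577/354.

1.6299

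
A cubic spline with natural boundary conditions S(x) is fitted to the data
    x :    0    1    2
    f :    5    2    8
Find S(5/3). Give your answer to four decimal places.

5.3333

With m_i denoting the second derivative at x_i, h_i = 1, 1, and Δ_i = (y_(i+1) − y_i)/h_i = -3, 6:
  1·m_0 + 4·m_1 + 1·m_2 = 6(Δ_1 - Δ_0) = 54
Natural end conditions: m_0 = m_2 = 0.
Hence m_0 = 0, m_1 = 27/2, m_2 = 0.
On [1, 2], S(x) = 2 + 3/2·(x - 1) + 27/4·(x - 1)² - 9/4·(x - 1)³.
With (x - 1) = 2/3: S(5/3) = 16/3.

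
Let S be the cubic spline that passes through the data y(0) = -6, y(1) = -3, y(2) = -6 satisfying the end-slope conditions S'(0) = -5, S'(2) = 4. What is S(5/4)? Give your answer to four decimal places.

Put m_i = S'' at the i-th knot. Here h = (1, 1) and Δ = (3, -3), so the interior equations h_(i-1)·m_(i-1) + 2(h_(i-1)+h_i)·m_i + h_i·m_(i+1) = 6(Δ_i − Δ_(i-1)) read
  1·m_0 + 4·m_1 + 1·m_2 = 6(Δ_1 - Δ_0) = -36
Clamped end conditions give two more equations: 2h_0·m_0 + h_0·m_1 = 6(Δ_0 - S'(0)) = 48 and h_1·m_1 + 2h_1·m_2 = 6(S'(2) - Δ_1) = 42.
Solving: m_0 = 75/2, m_1 = -27, m_2 = 69/2.
On [1, 2], S(x) = -3 + 1/4·(x - 1) - 27/2·(x - 1)² + 41/4·(x - 1)³.
With (x - 1) = 1/4: S(5/4) = -927/256.

-3.6211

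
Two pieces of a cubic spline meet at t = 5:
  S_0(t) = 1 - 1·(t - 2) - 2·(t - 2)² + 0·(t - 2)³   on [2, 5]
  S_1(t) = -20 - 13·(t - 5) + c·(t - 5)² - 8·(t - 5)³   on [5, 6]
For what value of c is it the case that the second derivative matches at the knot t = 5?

S_0''(t) = -4 + 0·(t - 2), so S_0''(5) = -4. On the right, S_1''(5) = 2c, so c = -2.

-2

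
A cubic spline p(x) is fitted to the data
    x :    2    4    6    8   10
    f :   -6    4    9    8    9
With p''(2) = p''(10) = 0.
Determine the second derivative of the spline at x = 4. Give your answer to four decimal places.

-1.3125

With M_i denoting the second derivative at x_i, h_i = 2, 2, 2, 2, and Δ_i = (y_(i+1) − y_i)/h_i = 5, 5/2, -1/2, 1/2:
  2·M_0 + 8·M_1 + 2·M_2 = 6(Δ_1 - Δ_0) = -15
  2·M_1 + 8·M_2 + 2·M_3 = 6(Δ_2 - Δ_1) = -18
  2·M_2 + 8·M_3 + 2·M_4 = 6(Δ_3 - Δ_2) = 6
Natural end conditions: M_0 = M_4 = 0.
Solving the tridiagonal system: M_0 = 0, M_1 = -21/16, M_2 = -9/4, M_3 = 21/16, M_4 = 0.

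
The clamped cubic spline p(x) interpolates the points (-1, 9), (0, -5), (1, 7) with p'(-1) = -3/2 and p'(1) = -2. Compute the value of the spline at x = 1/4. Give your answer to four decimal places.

Let σ_i = p''(x_i). Step sizes h_i = 1, 1; slopes of the chords Δ_i = (y_(i+1) - y_i)/h_i = -14, 12.
  1·σ_0 + 4·σ_1 + 1·σ_2 = 6(Δ_1 - Δ_0) = 156
Clamped end conditions give two more equations: 2h_0·σ_0 + h_0·σ_1 = 6(Δ_0 - p'(-1)) = -75 and h_1·σ_1 + 2h_1·σ_2 = 6(p'(1) - Δ_1) = -84.
Hence σ_0 = -307/4, σ_1 = 157/2, σ_2 = -325/4.
On [0, 1], p(x) = -5 - 5/8·x + 157/4·x² - 213/8·x³.
With x = 1/4: p(1/4) = -1597/512.

-3.1191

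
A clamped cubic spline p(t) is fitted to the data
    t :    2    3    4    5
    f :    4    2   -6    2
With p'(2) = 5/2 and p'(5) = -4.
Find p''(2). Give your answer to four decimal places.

Let M_i = p''(x_i). Step sizes h_i = 1, 1, 1; slopes of the chords Δ_i = (y_(i+1) - y_i)/h_i = -2, -8, 8.
  1·M_0 + 4·M_1 + 1·M_2 = 6(Δ_1 - Δ_0) = -36
  1·M_1 + 4·M_2 + 1·M_3 = 6(Δ_2 - Δ_1) = 96
Clamped end conditions give two more equations: 2h_0·M_0 + h_0·M_1 = 6(Δ_0 - p'(2)) = -27 and h_2·M_2 + 2h_2·M_3 = 6(p'(5) - Δ_2) = -72.
Solving: M_0 = -62/15, M_1 = -281/15, M_2 = 646/15, M_3 = -863/15.

-4.1333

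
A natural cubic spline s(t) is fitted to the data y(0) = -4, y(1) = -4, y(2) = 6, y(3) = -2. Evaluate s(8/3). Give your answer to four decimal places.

2.2864

Put M_i = s'' at the i-th knot. Here h = (1, 1, 1) and Δ = (0, 10, -8), so the interior equations h_(i-1)·M_(i-1) + 2(h_(i-1)+h_i)·M_i + h_i·M_(i+1) = 6(Δ_i − Δ_(i-1)) read
  1·M_0 + 4·M_1 + 1·M_2 = 6(Δ_1 - Δ_0) = 60
  1·M_1 + 4·M_2 + 1·M_3 = 6(Δ_2 - Δ_1) = -108
Natural end conditions: M_0 = M_3 = 0.
Solving: M_0 = 0, M_1 = 116/5, M_2 = -164/5, M_3 = 0.
On [2, 3], s(t) = 6 + 44/15·(t - 2) - 82/5·(t - 2)² + 82/15·(t - 2)³.
With (t - 2) = 2/3: s(8/3) = 926/405.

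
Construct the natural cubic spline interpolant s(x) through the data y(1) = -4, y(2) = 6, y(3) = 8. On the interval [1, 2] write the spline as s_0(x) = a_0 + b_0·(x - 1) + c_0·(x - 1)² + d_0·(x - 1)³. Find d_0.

Write m_i for s''(x_i). With h_i = 1, 1 and divided differences Δ_i = 10, 2, the continuity of s' gives the tridiagonal system
  1·m_0 + 4·m_1 + 1·m_2 = 6(Δ_1 - Δ_0) = -48
Natural end conditions: m_0 = m_2 = 0.
Solving the tridiagonal system: m_0 = 0, m_1 = -12, m_2 = 0.
On [1, 2], with s_0(x) = a_0 + b_0·(x - 1) + c_0·(x - 1)² + d_0·(x - 1)³: c_0 = m_0/2 = 0, d_0 = (m_1 - m_0)/(6h_0) = -2, b_0 = Δ_0 - h_0(2m_0 + m_1)/6 = 12.

-2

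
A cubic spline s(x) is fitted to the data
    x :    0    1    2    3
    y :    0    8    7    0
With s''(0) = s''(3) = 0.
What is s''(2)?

Write σ_i for s''(x_i). With h_i = 1, 1, 1 and divided differences Δ_i = 8, -1, -7, the continuity of s' gives the tridiagonal system
  1·σ_0 + 4·σ_1 + 1·σ_2 = 6(Δ_1 - Δ_0) = -54
  1·σ_1 + 4·σ_2 + 1·σ_3 = 6(Δ_2 - Δ_1) = -36
Natural end conditions: σ_0 = σ_3 = 0.
Solving: σ_0 = 0, σ_1 = -12, σ_2 = -6, σ_3 = 0.

-6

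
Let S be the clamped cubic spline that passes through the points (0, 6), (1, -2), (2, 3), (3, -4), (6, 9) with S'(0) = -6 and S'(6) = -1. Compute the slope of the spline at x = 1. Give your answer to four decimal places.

Put m_i = S'' at the i-th knot. Here h = (1, 1, 1, 3) and Δ = (-8, 5, -7, 13/3), so the interior equations h_(i-1)·m_(i-1) + 2(h_(i-1)+h_i)·m_i + h_i·m_(i+1) = 6(Δ_i − Δ_(i-1)) read
  1·m_0 + 4·m_1 + 1·m_2 = 6(Δ_1 - Δ_0) = 78
  1·m_1 + 4·m_2 + 1·m_3 = 6(Δ_2 - Δ_1) = -72
  1·m_2 + 8·m_3 + 3·m_4 = 6(Δ_3 - Δ_2) = 68
Clamped end conditions give two more equations: 2h_0·m_0 + h_0·m_1 = 6(Δ_0 - S'(0)) = -12 and h_3·m_3 + 2h_3·m_4 = 6(S'(6) - Δ_3) = -32.
Hence m_0 = -604/27, m_1 = 884/27, m_2 = -826/27, m_3 = 476/27, m_4 = -382/27.
On [1, 2], S'(x) = b_1 + 2c_1·(x - 1) + 3d_1·(x - 1)² with b_1 = Δ_1 - h_1(2m_1 + m_2)/6 = -22/27, c_1 = m_1/2 = 442/27, d_1 = (m_2 - m_1)/(6h_1) = -95/9. So S'(1) = -22/27.

-0.8148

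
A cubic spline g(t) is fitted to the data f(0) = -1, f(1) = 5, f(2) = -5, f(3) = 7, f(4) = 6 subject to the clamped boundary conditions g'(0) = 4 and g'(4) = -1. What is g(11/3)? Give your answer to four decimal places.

Let M_i = g''(x_i). Step sizes h_i = 1, 1, 1, 1; slopes of the chords Δ_i = (y_(i+1) - y_i)/h_i = 6, -10, 12, -1.
  1·M_0 + 4·M_1 + 1·M_2 = 6(Δ_1 - Δ_0) = -96
  1·M_1 + 4·M_2 + 1·M_3 = 6(Δ_2 - Δ_1) = 132
  1·M_2 + 4·M_3 + 1·M_4 = 6(Δ_3 - Δ_2) = -78
Clamped end conditions give two more equations: 2h_0·M_0 + h_0·M_1 = 6(Δ_0 - g'(0)) = 12 and h_3·M_3 + 2h_3·M_4 = 6(g'(4) - Δ_3) = 0.
Forward elimination and back-substitution give M_0 = 395/14, M_1 = -311/7, M_2 = 107/2, M_3 = -263/7, M_4 = 263/14.
On [3, 4], g(t) = 7 + 235/28·(t - 3) - 263/14·(t - 3)² + 263/28·(t - 3)³.
With (t - 3) = 2/3: g(11/3) = 2657/378.

7.0291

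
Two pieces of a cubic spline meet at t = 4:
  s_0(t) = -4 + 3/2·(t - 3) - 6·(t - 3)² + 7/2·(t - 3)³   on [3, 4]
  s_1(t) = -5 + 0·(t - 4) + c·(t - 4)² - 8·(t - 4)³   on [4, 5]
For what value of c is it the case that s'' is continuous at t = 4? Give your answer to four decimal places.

s_0''(t) = -12 + 21·(t - 3), so s_0''(4) = 9. On the right, s_1''(4) = 2c, so c = 9/2.

4.5000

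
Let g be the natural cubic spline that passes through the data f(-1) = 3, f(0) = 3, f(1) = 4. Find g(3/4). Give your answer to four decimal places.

Write m_i for g''(x_i). With h_i = 1, 1 and divided differences Δ_i = 0, 1, the continuity of g' gives the tridiagonal system
  1·m_0 + 4·m_1 + 1·m_2 = 6(Δ_1 - Δ_0) = 6
Natural end conditions: m_0 = m_2 = 0.
Forward elimination and back-substitution give m_0 = 0, m_1 = 3/2, m_2 = 0.
On [0, 1], g(t) = 3 + 1/2·t + 3/4·t² - 1/4·t³.
With t = 3/4: g(3/4) = 945/256.

3.6914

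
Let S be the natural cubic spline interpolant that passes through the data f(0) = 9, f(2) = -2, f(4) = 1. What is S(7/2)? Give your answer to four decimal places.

-0.5703

Let σ_i = S''(x_i). Step sizes h_i = 2, 2; slopes of the chords Δ_i = (y_(i+1) - y_i)/h_i = -11/2, 3/2.
  2·σ_0 + 8·σ_1 + 2·σ_2 = 6(Δ_1 - Δ_0) = 42
Natural end conditions: σ_0 = σ_2 = 0.
Forward elimination and back-substitution give σ_0 = 0, σ_1 = 21/4, σ_2 = 0.
On [2, 4], S(x) = -2 - 2·(x - 2) + 21/8·(x - 2)² - 7/16·(x - 2)³.
With (x - 2) = 3/2: S(7/2) = -73/128.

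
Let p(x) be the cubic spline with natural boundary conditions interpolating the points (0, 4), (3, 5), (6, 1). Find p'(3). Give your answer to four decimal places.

Put M_i = p'' at the i-th knot. Here h = (3, 3) and Δ = (1/3, -4/3), so the interior equations h_(i-1)·M_(i-1) + 2(h_(i-1)+h_i)·M_i + h_i·M_(i+1) = 6(Δ_i − Δ_(i-1)) read
  3·M_0 + 12·M_1 + 3·M_2 = 6(Δ_1 - Δ_0) = -10
Natural end conditions: M_0 = M_2 = 0.
Forward elimination and back-substitution give M_0 = 0, M_1 = -5/6, M_2 = 0.
On [3, 6], p'(x) = b_1 + 2c_1·(x - 3) + 3d_1·(x - 3)² with b_1 = Δ_1 - h_1(2M_1 + M_2)/6 = -1/2, c_1 = M_1/2 = -5/12, d_1 = (M_2 - M_1)/(6h_1) = 5/108. So p'(3) = -1/2.

-0.5000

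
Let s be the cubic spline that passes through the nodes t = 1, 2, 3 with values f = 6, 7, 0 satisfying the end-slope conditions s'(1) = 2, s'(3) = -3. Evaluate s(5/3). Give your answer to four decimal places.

Put M_i = s'' at the i-th knot. Here h = (1, 1) and Δ = (1, -7), so the interior equations h_(i-1)·M_(i-1) + 2(h_(i-1)+h_i)·M_i + h_i·M_(i+1) = 6(Δ_i − Δ_(i-1)) read
  1·M_0 + 4·M_1 + 1·M_2 = 6(Δ_1 - Δ_0) = -48
Clamped end conditions give two more equations: 2h_0·M_0 + h_0·M_1 = 6(Δ_0 - s'(1)) = -6 and h_1·M_1 + 2h_1·M_2 = 6(s'(3) - Δ_1) = 24.
Solving: M_0 = 13/2, M_1 = -19, M_2 = 43/2.
On [1, 2], s(t) = 6 + 2·(t - 1) + 13/4·(t - 1)² - 17/4·(t - 1)³.
With (t - 1) = 2/3: s(5/3) = 203/27.

7.5185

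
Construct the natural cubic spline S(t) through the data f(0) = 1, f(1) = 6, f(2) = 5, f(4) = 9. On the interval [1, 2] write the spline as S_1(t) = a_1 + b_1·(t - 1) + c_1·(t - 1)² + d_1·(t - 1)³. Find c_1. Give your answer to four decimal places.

With σ_i denoting the second derivative at x_i, h_i = 1, 1, 2, and Δ_i = (y_(i+1) − y_i)/h_i = 5, -1, 2:
  1·σ_0 + 4·σ_1 + 1·σ_2 = 6(Δ_1 - Δ_0) = -36
  1·σ_1 + 6·σ_2 + 2·σ_3 = 6(Δ_2 - Δ_1) = 18
Natural end conditions: σ_0 = σ_3 = 0.
Hence σ_0 = 0, σ_1 = -234/23, σ_2 = 108/23, σ_3 = 0.
On [1, 2], with S_1(t) = a_1 + b_1·(t - 1) + c_1·(t - 1)² + d_1·(t - 1)³: c_1 = σ_1/2 = -117/23, d_1 = (σ_2 - σ_1)/(6h_1) = 57/23, b_1 = Δ_1 - h_1(2σ_1 + σ_2)/6 = 37/23.

-5.0870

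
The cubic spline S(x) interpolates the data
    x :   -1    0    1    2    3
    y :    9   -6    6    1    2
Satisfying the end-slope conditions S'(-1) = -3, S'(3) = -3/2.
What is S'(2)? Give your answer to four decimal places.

Let M_i = S''(x_i). Step sizes h_i = 1, 1, 1, 1; slopes of the chords Δ_i = (y_(i+1) - y_i)/h_i = -15, 12, -5, 1.
  1·M_0 + 4·M_1 + 1·M_2 = 6(Δ_1 - Δ_0) = 162
  1·M_1 + 4·M_2 + 1·M_3 = 6(Δ_2 - Δ_1) = -102
  1·M_2 + 4·M_3 + 1·M_4 = 6(Δ_3 - Δ_2) = 36
Clamped end conditions give two more equations: 2h_0·M_0 + h_0·M_1 = 6(Δ_0 - S'(-1)) = -72 and h_3·M_3 + 2h_3·M_4 = 6(S'(3) - Δ_3) = -15.
Solving the tridiagonal system: M_0 = -3999/56, M_1 = 1983/28, M_2 = -399/8, M_3 = 747/28, M_4 = -1167/56.
On [2, 3], S'(x) = b_3 + 2c_3·(x - 2) + 3d_3·(x - 2)² with b_3 = Δ_3 - h_3(2M_3 + M_4)/6 = -495/112, c_3 = M_3/2 = 747/56, d_3 = (M_4 - M_3)/(6h_3) = -887/112. So S'(2) = -495/112.

-4.4196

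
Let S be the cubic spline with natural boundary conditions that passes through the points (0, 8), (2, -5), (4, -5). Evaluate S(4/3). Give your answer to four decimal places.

-1.8704

With M_i denoting the second derivative at x_i, h_i = 2, 2, and Δ_i = (y_(i+1) − y_i)/h_i = -13/2, 0:
  2·M_0 + 8·M_1 + 2·M_2 = 6(Δ_1 - Δ_0) = 39
Natural end conditions: M_0 = M_2 = 0.
Forward elimination and back-substitution give M_0 = 0, M_1 = 39/8, M_2 = 0.
On [0, 2], S(t) = 8 - 65/8·t + 0·t² + 13/32·t³.
With t = 4/3: S(4/3) = -101/54.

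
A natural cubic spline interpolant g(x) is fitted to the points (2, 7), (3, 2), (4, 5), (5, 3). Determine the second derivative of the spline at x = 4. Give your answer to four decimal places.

Write M_i for g''(x_i). With h_i = 1, 1, 1 and divided differences Δ_i = -5, 3, -2, the continuity of g' gives the tridiagonal system
  1·M_0 + 4·M_1 + 1·M_2 = 6(Δ_1 - Δ_0) = 48
  1·M_1 + 4·M_2 + 1·M_3 = 6(Δ_2 - Δ_1) = -30
Natural end conditions: M_0 = M_3 = 0.
Solving the tridiagonal system: M_0 = 0, M_1 = 74/5, M_2 = -56/5, M_3 = 0.

-11.2000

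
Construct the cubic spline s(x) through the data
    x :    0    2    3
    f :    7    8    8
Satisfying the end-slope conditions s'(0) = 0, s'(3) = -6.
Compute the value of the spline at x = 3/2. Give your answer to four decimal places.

7.2109

Put M_i = s'' at the i-th knot. Here h = (2, 1) and Δ = (1/2, 0), so the interior equations h_(i-1)·M_(i-1) + 2(h_(i-1)+h_i)·M_i + h_i·M_(i+1) = 6(Δ_i − Δ_(i-1)) read
  2·M_0 + 6·M_1 + 1·M_2 = 6(Δ_1 - Δ_0) = -3
Clamped end conditions give two more equations: 2h_0·M_0 + h_0·M_1 = 6(Δ_0 - s'(0)) = 3 and h_1·M_1 + 2h_1·M_2 = 6(s'(3) - Δ_1) = -36.
Hence M_0 = -3/4, M_1 = 3, M_2 = -39/2.
On [0, 2], s(x) = 7 + 0·x - 3/8·x² + 5/16·x³.
With x = 3/2: s(3/2) = 923/128.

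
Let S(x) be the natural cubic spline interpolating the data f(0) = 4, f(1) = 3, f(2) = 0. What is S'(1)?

-2

Write M_i for S''(x_i). With h_i = 1, 1 and divided differences Δ_i = -1, -3, the continuity of S' gives the tridiagonal system
  1·M_0 + 4·M_1 + 1·M_2 = 6(Δ_1 - Δ_0) = -12
Natural end conditions: M_0 = M_2 = 0.
Solving the tridiagonal system: M_0 = 0, M_1 = -3, M_2 = 0.
On [1, 2], S'(x) = b_1 + 2c_1·(x - 1) + 3d_1·(x - 1)² with b_1 = Δ_1 - h_1(2M_1 + M_2)/6 = -2, c_1 = M_1/2 = -3/2, d_1 = (M_2 - M_1)/(6h_1) = 1/2. So S'(1) = -2.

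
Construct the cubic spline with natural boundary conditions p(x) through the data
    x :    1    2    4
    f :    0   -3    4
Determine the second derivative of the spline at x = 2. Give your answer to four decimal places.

6.5000

Write M_i for p''(x_i). With h_i = 1, 2 and divided differences Δ_i = -3, 7/2, the continuity of p' gives the tridiagonal system
  1·M_0 + 6·M_1 + 2·M_2 = 6(Δ_1 - Δ_0) = 39
Natural end conditions: M_0 = M_2 = 0.
Solving: M_0 = 0, M_1 = 13/2, M_2 = 0.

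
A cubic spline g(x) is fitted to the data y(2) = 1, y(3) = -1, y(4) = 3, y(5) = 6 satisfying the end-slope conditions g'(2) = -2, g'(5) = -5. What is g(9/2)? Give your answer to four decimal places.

Write M_i for g''(x_i). With h_i = 1, 1, 1 and divided differences Δ_i = -2, 4, 3, the continuity of g' gives the tridiagonal system
  1·M_0 + 4·M_1 + 1·M_2 = 6(Δ_1 - Δ_0) = 36
  1·M_1 + 4·M_2 + 1·M_3 = 6(Δ_2 - Δ_1) = -6
Clamped end conditions give two more equations: 2h_0·M_0 + h_0·M_1 = 6(Δ_0 - g'(2)) = 0 and h_2·M_2 + 2h_2·M_3 = 6(g'(5) - Δ_2) = -48.
Hence M_0 = -24/5, M_1 = 48/5, M_2 = 12/5, M_3 = -126/5.
On [4, 5], g(x) = 3 + 32/5·(x - 4) + 6/5·(x - 4)² - 23/5·(x - 4)³.
With (x - 4) = 1/2: g(9/2) = 237/40.

5.9250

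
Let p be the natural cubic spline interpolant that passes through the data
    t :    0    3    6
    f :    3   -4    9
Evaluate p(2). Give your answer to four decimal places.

-3.5185

Write m_i for p''(x_i). With h_i = 3, 3 and divided differences Δ_i = -7/3, 13/3, the continuity of p' gives the tridiagonal system
  3·m_0 + 12·m_1 + 3·m_2 = 6(Δ_1 - Δ_0) = 40
Natural end conditions: m_0 = m_2 = 0.
Forward elimination and back-substitution give m_0 = 0, m_1 = 10/3, m_2 = 0.
On [0, 3], p(t) = 3 - 4·t + 0·t² + 5/27·t³.
With t = 2: p(2) = -95/27.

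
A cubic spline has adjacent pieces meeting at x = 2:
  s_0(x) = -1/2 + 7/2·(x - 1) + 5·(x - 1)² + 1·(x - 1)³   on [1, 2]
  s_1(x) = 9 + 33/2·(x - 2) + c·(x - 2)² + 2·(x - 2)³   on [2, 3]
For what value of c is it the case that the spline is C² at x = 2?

s_0''(x) = 10 + 6·(x - 1), so s_0''(2) = 16. On the right, s_1''(2) = 2c, so c = 8.

8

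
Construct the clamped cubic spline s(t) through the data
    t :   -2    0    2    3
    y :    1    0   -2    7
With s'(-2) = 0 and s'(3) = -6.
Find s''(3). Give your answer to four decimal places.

-55.6957

Write m_i for s''(x_i). With h_i = 2, 2, 1 and divided differences Δ_i = -1/2, -1, 9, the continuity of s' gives the tridiagonal system
  2·m_0 + 8·m_1 + 2·m_2 = 6(Δ_1 - Δ_0) = -3
  2·m_1 + 6·m_2 + 1·m_3 = 6(Δ_2 - Δ_1) = 60
Clamped end conditions give two more equations: 2h_0·m_0 + h_0·m_1 = 6(Δ_0 - s'(-2)) = -3 and h_2·m_2 + 2h_2·m_3 = 6(s'(3) - Δ_2) = -90.
Forward elimination and back-substitution give m_0 = 111/46, m_1 = -291/46, m_2 = 492/23, m_3 = -1281/23.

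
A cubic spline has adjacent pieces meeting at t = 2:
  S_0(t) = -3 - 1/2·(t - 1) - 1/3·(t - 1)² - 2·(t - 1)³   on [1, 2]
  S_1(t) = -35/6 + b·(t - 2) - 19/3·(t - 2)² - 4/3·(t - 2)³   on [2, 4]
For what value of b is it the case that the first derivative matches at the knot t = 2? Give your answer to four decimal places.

S_0'(t) = -1/2 - 2/3·(t - 1) - 6·(t - 1)², so S_0'(2) = -43/6. On the right, S_1'(2) = b, so b = -43/6.

-7.1667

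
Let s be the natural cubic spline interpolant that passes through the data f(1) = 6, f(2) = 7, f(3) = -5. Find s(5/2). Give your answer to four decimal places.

Let m_i = s''(x_i). Step sizes h_i = 1, 1; slopes of the chords Δ_i = (y_(i+1) - y_i)/h_i = 1, -12.
  1·m_0 + 4·m_1 + 1·m_2 = 6(Δ_1 - Δ_0) = -78
Natural end conditions: m_0 = m_2 = 0.
Forward elimination and back-substitution give m_0 = 0, m_1 = -39/2, m_2 = 0.
On [2, 3], s(x) = 7 - 11/2·(x - 2) - 39/4·(x - 2)² + 13/4·(x - 2)³.
With (x - 2) = 1/2: s(5/2) = 71/32.

2.2188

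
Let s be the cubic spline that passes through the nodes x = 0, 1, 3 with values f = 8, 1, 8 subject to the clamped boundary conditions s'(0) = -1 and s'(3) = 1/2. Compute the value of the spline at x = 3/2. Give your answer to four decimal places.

With M_i denoting the second derivative at x_i, h_i = 1, 2, and Δ_i = (y_(i+1) − y_i)/h_i = -7, 7/2:
  1·M_0 + 6·M_1 + 2·M_2 = 6(Δ_1 - Δ_0) = 63
Clamped end conditions give two more equations: 2h_0·M_0 + h_0·M_1 = 6(Δ_0 - s'(0)) = -36 and h_1·M_1 + 2h_1·M_2 = 6(s'(3) - Δ_1) = -18.
Solving: M_0 = -28, M_1 = 20, M_2 = -29/2.
On [1, 3], s(x) = 1 - 5·(x - 1) + 10·(x - 1)² - 23/8·(x - 1)³.
With (x - 1) = 1/2: s(3/2) = 41/64.

0.6406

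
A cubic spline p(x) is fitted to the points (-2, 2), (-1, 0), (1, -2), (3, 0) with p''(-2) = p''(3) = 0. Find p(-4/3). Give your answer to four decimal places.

Let M_i = p''(x_i). Step sizes h_i = 1, 2, 2; slopes of the chords Δ_i = (y_(i+1) - y_i)/h_i = -2, -1, 1.
  1·M_0 + 6·M_1 + 2·M_2 = 6(Δ_1 - Δ_0) = 6
  2·M_1 + 8·M_2 + 2·M_3 = 6(Δ_2 - Δ_1) = 12
Natural end conditions: M_0 = M_3 = 0.
Solving the tridiagonal system: M_0 = 0, M_1 = 6/11, M_2 = 15/11, M_3 = 0.
On [-2, -1], p(x) = 2 - 23/11·(x + 2) + 0·(x + 2)² + 1/11·(x + 2)³.
With (x + 2) = 2/3: p(-4/3) = 188/297.

0.6330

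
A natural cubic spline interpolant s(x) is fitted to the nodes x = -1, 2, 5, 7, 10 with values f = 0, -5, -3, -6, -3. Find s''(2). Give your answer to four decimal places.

Put M_i = s'' at the i-th knot. Here h = (3, 3, 2, 3) and Δ = (-5/3, 2/3, -3/2, 1), so the interior equations h_(i-1)·M_(i-1) + 2(h_(i-1)+h_i)·M_i + h_i·M_(i+1) = 6(Δ_i − Δ_(i-1)) read
  3·M_0 + 12·M_1 + 3·M_2 = 6(Δ_1 - Δ_0) = 14
  3·M_1 + 10·M_2 + 2·M_3 = 6(Δ_2 - Δ_1) = -13
  2·M_2 + 10·M_3 + 3·M_4 = 6(Δ_3 - Δ_2) = 15
Natural end conditions: M_0 = M_4 = 0.
Forward elimination and back-substitution give M_0 = 0, M_1 = 304/177, M_2 = -130/59, M_3 = 229/118, M_4 = 0.

1.7175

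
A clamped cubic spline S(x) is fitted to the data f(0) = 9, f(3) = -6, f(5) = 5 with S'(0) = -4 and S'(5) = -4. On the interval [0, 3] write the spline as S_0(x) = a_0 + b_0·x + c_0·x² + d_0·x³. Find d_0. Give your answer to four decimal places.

Write M_i for S''(x_i). With h_i = 3, 2 and divided differences Δ_i = -5, 11/2, the continuity of S' gives the tridiagonal system
  3·M_0 + 10·M_1 + 2·M_2 = 6(Δ_1 - Δ_0) = 63
Clamped end conditions give two more equations: 2h_0·M_0 + h_0·M_1 = 6(Δ_0 - S'(0)) = -6 and h_1·M_1 + 2h_1·M_2 = 6(S'(5) - Δ_1) = -57.
Hence M_0 = -73/10, M_1 = 63/5, M_2 = -411/20.
On [0, 3], with S_0(x) = a_0 + b_0·x + c_0·x² + d_0·x³: c_0 = M_0/2 = -73/20, d_0 = (M_1 - M_0)/(6h_0) = 199/180, b_0 = Δ_0 - h_0(2M_0 + M_1)/6 = -4.

1.1056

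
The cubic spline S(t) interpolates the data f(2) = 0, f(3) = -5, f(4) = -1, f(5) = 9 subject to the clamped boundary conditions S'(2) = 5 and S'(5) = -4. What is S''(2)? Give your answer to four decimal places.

Let M_i = S''(x_i). Step sizes h_i = 1, 1, 1; slopes of the chords Δ_i = (y_(i+1) - y_i)/h_i = -5, 4, 10.
  1·M_0 + 4·M_1 + 1·M_2 = 6(Δ_1 - Δ_0) = 54
  1·M_1 + 4·M_2 + 1·M_3 = 6(Δ_2 - Δ_1) = 36
Clamped end conditions give two more equations: 2h_0·M_0 + h_0·M_1 = 6(Δ_0 - S'(2)) = -60 and h_2·M_2 + 2h_2·M_3 = 6(S'(5) - Δ_2) = -84.
Solving the tridiagonal system: M_0 = -198/5, M_1 = 96/5, M_2 = 84/5, M_3 = -252/5.

-39.6000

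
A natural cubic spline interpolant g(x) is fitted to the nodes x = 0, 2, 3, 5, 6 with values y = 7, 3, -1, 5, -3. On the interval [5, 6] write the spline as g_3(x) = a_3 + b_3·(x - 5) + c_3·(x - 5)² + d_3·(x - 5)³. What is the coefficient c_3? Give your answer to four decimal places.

Put m_i = g'' at the i-th knot. Here h = (2, 1, 2, 1) and Δ = (-2, -4, 3, -8), so the interior equations h_(i-1)·m_(i-1) + 2(h_(i-1)+h_i)·m_i + h_i·m_(i+1) = 6(Δ_i − Δ_(i-1)) read
  2·m_0 + 6·m_1 + 1·m_2 = 6(Δ_1 - Δ_0) = -12
  1·m_1 + 6·m_2 + 2·m_3 = 6(Δ_2 - Δ_1) = 42
  2·m_2 + 6·m_3 + 1·m_4 = 6(Δ_3 - Δ_2) = -66
Natural end conditions: m_0 = m_4 = 0.
Hence m_0 = 0, m_1 = -128/31, m_2 = 396/31, m_3 = -473/31, m_4 = 0.
On [5, 6], with g_3(x) = a_3 + b_3·(x - 5) + c_3·(x - 5)² + d_3·(x - 5)³: c_3 = m_3/2 = -473/62, d_3 = (m_4 - m_3)/(6h_3) = 473/186, b_3 = Δ_3 - h_3(2m_3 + m_4)/6 = -271/93.

-7.6290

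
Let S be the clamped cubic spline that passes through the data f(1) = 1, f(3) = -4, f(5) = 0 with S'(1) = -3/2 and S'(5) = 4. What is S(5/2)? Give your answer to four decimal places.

-3.0781

Write M_i for S''(x_i). With h_i = 2, 2 and divided differences Δ_i = -5/2, 2, the continuity of S' gives the tridiagonal system
  2·M_0 + 8·M_1 + 2·M_2 = 6(Δ_1 - Δ_0) = 27
Clamped end conditions give two more equations: 2h_0·M_0 + h_0·M_1 = 6(Δ_0 - S'(1)) = -6 and h_1·M_1 + 2h_1·M_2 = 6(S'(5) - Δ_1) = 12.
Forward elimination and back-substitution give M_0 = -7/2, M_1 = 4, M_2 = 1.
On [1, 3], S(x) = 1 - 3/2·(x - 1) - 7/4·(x - 1)² + 5/8·(x - 1)³.
With (x - 1) = 3/2: S(5/2) = -197/64.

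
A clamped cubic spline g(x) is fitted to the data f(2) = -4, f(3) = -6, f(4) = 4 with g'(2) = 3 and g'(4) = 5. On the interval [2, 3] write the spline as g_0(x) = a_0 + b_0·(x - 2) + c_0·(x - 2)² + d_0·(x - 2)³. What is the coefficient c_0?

Put M_i = g'' at the i-th knot. Here h = (1, 1) and Δ = (-2, 10), so the interior equations h_(i-1)·M_(i-1) + 2(h_(i-1)+h_i)·M_i + h_i·M_(i+1) = 6(Δ_i − Δ_(i-1)) read
  1·M_0 + 4·M_1 + 1·M_2 = 6(Δ_1 - Δ_0) = 72
Clamped end conditions give two more equations: 2h_0·M_0 + h_0·M_1 = 6(Δ_0 - g'(2)) = -30 and h_1·M_1 + 2h_1·M_2 = 6(g'(4) - Δ_1) = -30.
Solving: M_0 = -32, M_1 = 34, M_2 = -32.
On [2, 3], with g_0(x) = a_0 + b_0·(x - 2) + c_0·(x - 2)² + d_0·(x - 2)³: c_0 = M_0/2 = -16, d_0 = (M_1 - M_0)/(6h_0) = 11, b_0 = Δ_0 - h_0(2M_0 + M_1)/6 = 3.

-16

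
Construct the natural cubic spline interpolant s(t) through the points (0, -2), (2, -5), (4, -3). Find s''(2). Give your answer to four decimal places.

1.8750

Write σ_i for s''(x_i). With h_i = 2, 2 and divided differences Δ_i = -3/2, 1, the continuity of s' gives the tridiagonal system
  2·σ_0 + 8·σ_1 + 2·σ_2 = 6(Δ_1 - Δ_0) = 15
Natural end conditions: σ_0 = σ_2 = 0.
Solving: σ_0 = 0, σ_1 = 15/8, σ_2 = 0.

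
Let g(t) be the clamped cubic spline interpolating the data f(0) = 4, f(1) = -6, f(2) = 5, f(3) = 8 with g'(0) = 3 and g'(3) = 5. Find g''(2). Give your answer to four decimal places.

With σ_i denoting the second derivative at x_i, h_i = 1, 1, 1, and Δ_i = (y_(i+1) − y_i)/h_i = -10, 11, 3:
  1·σ_0 + 4·σ_1 + 1·σ_2 = 6(Δ_1 - Δ_0) = 126
  1·σ_1 + 4·σ_2 + 1·σ_3 = 6(Δ_2 - Δ_1) = -48
Clamped end conditions give two more equations: 2h_0·σ_0 + h_0·σ_1 = 6(Δ_0 - g'(0)) = -78 and h_2·σ_2 + 2h_2·σ_3 = 6(g'(3) - Δ_2) = 12.
Solving the tridiagonal system: σ_0 = -1006/15, σ_1 = 842/15, σ_2 = -472/15, σ_3 = 326/15.

-31.4667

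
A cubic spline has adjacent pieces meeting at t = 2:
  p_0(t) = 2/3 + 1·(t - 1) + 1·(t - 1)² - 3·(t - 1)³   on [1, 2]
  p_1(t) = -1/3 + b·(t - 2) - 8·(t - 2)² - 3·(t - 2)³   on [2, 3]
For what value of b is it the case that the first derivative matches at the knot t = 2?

-6

p_0'(t) = 1 + 2·(t - 1) - 9·(t - 1)², so p_0'(2) = -6. On the right, p_1'(2) = b, so b = -6.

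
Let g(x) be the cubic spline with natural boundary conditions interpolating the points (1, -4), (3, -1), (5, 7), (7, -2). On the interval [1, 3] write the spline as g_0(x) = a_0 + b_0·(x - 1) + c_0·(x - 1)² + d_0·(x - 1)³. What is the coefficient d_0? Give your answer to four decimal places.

Write m_i for g''(x_i). With h_i = 2, 2, 2 and divided differences Δ_i = 3/2, 4, -9/2, the continuity of g' gives the tridiagonal system
  2·m_0 + 8·m_1 + 2·m_2 = 6(Δ_1 - Δ_0) = 15
  2·m_1 + 8·m_2 + 2·m_3 = 6(Δ_2 - Δ_1) = -51
Natural end conditions: m_0 = m_3 = 0.
Forward elimination and back-substitution give m_0 = 0, m_1 = 37/10, m_2 = -73/10, m_3 = 0.
On [1, 3], with g_0(x) = a_0 + b_0·(x - 1) + c_0·(x - 1)² + d_0·(x - 1)³: c_0 = m_0/2 = 0, d_0 = (m_1 - m_0)/(6h_0) = 37/120, b_0 = Δ_0 - h_0(2m_0 + m_1)/6 = 4/15.

0.3083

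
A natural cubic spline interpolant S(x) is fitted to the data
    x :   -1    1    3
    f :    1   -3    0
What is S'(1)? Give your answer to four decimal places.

-0.2500

With M_i denoting the second derivative at x_i, h_i = 2, 2, and Δ_i = (y_(i+1) − y_i)/h_i = -2, 3/2:
  2·M_0 + 8·M_1 + 2·M_2 = 6(Δ_1 - Δ_0) = 21
Natural end conditions: M_0 = M_2 = 0.
Solving the tridiagonal system: M_0 = 0, M_1 = 21/8, M_2 = 0.
On [1, 3], S'(x) = b_1 + 2c_1·(x - 1) + 3d_1·(x - 1)² with b_1 = Δ_1 - h_1(2M_1 + M_2)/6 = -1/4, c_1 = M_1/2 = 21/16, d_1 = (M_2 - M_1)/(6h_1) = -7/32. So S'(1) = -1/4.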